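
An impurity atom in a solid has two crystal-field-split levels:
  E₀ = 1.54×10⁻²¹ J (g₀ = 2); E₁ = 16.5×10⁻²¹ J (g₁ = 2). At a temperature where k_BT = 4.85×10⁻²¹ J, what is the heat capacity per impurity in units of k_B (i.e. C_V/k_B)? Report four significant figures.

0.3980

Eᵢ/kT = 0.317526, 3.40206.
Z = Σ gᵢe^(−Eᵢ/kT) = 2·e^(−0.317526) + 2·e^(−3.40206) = 1.45590 + 0.0666092 = 1.52251.
⟨E⟩ = 2.19449, ⟨E²⟩ = 14.1787.
C_V/k_B = (⟨E²⟩ − ⟨E⟩²)/(kT)² = (14.1787 − 4.81579)/23.5225 = 0.3980.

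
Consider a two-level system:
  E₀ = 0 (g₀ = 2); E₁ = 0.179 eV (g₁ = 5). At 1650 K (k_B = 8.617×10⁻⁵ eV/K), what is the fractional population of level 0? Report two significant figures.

0.58

k_BT = 8.617×10⁻⁵ × 1650 K = 0.1422 eV.
Eᵢ/kT = 0, 1.259.
Z = Σ gᵢe^(−Eᵢ/kT) = 2·e^(−0) + 5·e^(−1.259) = 2.000 + 1.420 = 3.420.
P₀ = g₀ e^(−E₀/kT) / Z = 2.000/3.420 = 0.58.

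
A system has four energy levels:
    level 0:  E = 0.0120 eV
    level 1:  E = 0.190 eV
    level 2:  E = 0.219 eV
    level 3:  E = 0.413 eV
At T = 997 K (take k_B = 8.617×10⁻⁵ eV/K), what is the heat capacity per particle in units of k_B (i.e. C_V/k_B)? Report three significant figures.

0.853

k_BT = 8.617×10⁻⁵ × 997 K = 0.085911 eV.
Eᵢ/kT = 0.13968, 2.2116, 2.5491, 4.8073.
Z = Σ e^(−Eᵢ/kT) = e^(−0.13968) + e^(−2.2116) + e^(−2.5491) + e^(−4.8073) = 0.86964 + 0.10953 + 0.078152 + 0.0081699 = 1.0655.
⟨E⟩ = 0.048555 eV, ⟨E²⟩ = 0.0086542 eV².
C_V/k_B = (⟨E²⟩ − ⟨E⟩²)/(kT)² = (0.0086542 − 0.0023576)/0.0073807 = 0.853.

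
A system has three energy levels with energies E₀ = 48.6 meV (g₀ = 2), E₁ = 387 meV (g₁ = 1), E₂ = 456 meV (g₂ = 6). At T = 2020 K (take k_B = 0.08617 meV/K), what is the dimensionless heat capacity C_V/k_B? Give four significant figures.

1.003

k_BT = 0.08617 × 2020 K = 174.063 meV.
Eᵢ/kT = 0.279209, 2.22333, 2.61974.
Z = Σ gᵢe^(−Eᵢ/kT) = 2·e^(−0.279209) + 1·e^(−2.22333) + 6·e^(−2.61974) = 1.51276 + 0.108248 + 0.436931 = 2.05794.
⟨E⟩ = 152.897 meV, ⟨E²⟩ = 53762.0 meV².
C_V/k_B = (⟨E²⟩ − ⟨E⟩²)/(kT)² = (53762.0 − 23377.5)/30297.9 = 1.003.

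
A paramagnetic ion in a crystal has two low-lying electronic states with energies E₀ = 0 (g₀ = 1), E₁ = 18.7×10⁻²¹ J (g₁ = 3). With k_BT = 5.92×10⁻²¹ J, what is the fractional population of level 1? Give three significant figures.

0.113

Eᵢ/kT = 0, 3.1588.
Z = Σ gᵢe^(−Eᵢ/kT) = 1·e^(−0) + 3·e^(−3.1588) = 1.0000 + 0.12743 = 1.1274.
P₁ = g₁ e^(−E₁/kT) / Z = 0.12743/1.1274 = 0.113.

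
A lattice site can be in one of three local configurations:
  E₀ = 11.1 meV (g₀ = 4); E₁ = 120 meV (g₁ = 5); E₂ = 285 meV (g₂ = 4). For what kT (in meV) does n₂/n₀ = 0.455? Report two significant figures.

350 meV

n₂/n₀ = (g₂/g₀) exp[−(E₂−E₀)/kT] = 0.455.
⇒ (E₂−E₀)/kT = ln((4/4)/0.455) = ln(2.198) = 0.7875.
kT = 273.9 meV / 0.7875 = 350 meV.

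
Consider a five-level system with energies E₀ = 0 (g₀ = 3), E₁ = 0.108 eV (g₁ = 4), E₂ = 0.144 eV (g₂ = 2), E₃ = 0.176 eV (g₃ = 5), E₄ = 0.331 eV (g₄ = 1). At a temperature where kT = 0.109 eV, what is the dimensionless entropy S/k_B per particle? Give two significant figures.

2.5

Eᵢ/kT = 0, 0.9908, 1.321, 1.615, 3.037.
Z = Σ gᵢe^(−Eᵢ/kT) = 3·e^(−0) + 4·e^(−0.9908) + 2·e^(−1.321) + 5·e^(−1.615) + 1·e^(−3.037) = 3.000 + 1.485 + 0.5337 + 0.9945 + 0.04798 = 6.061.
⟨E⟩ = Σ EᵢPᵢ = 0.07064 eV.
S/k_B = ln Z + ⟨E⟩/kT = ln(6.061) + 0.07064/0.109 = 1.802 + 0.6481 = 2.5.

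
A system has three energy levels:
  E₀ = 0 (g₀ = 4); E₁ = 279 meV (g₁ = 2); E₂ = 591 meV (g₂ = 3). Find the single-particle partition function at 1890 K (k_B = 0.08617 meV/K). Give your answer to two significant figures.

k_BT = 0.08617 × 1890 K = 162.9 meV.
Eᵢ/kT = 0, 1.713, 3.628.
Z = Σ gᵢe^(−Eᵢ/kT) = 4·e^(−0) + 2·e^(−1.713) + 3·e^(−3.628) = 4.000 + 0.3606 + 0.07971 = 4.440.

Z = 4.4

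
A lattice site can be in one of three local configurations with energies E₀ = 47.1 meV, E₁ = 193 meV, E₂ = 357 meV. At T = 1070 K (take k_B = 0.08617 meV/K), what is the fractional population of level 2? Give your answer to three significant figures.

0.0280

k_BT = 0.08617 × 1070 K = 92.202 meV.
Eᵢ/kT = 0.51083, 2.0932, 3.8719.
Z = Σ e^(−Eᵢ/kT) = e^(−0.51083) + e^(−2.0932) + e^(−3.8719) = 0.60000 + 0.12329 + 0.020819 = 0.74411.
P₂ = e^(−E₂/kT) / Z = 0.020819/0.74411 = 0.0280.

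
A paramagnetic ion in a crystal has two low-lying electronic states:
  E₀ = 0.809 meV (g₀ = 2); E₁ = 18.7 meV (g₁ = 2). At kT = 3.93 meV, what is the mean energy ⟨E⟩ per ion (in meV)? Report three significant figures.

Eᵢ/kT = 0.20585, 4.7583.
Z = Σ gᵢe^(−Eᵢ/kT) = 2·e^(−0.20585) + 2·e^(−4.7583) = 1.6279 + 0.017160 = 1.6451.
⟨E⟩ = Σ Eᵢ gᵢe^(−Eᵢ/kT) / Z = (0.809·1.6279 + 18.7·0.017160) / 1.6451 = 0.996 meV.

0.996 meV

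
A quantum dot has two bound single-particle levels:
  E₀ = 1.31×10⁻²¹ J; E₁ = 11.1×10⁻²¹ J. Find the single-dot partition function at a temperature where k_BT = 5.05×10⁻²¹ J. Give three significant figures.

Eᵢ/kT = 0.25941, 2.1980.
Z = Σ e^(−Eᵢ/kT) = e^(−0.25941) + e^(−2.1980) = 0.77151 + 0.11102 = 0.88253.

Z = 0.883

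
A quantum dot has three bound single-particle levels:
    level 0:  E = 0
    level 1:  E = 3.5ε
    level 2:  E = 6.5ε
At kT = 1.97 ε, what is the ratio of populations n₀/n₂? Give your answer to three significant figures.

27.1

n₀/n₂ = exp[−(E₀−E₂)/kT] = exp(−(-6.5ε)/(1.97ε)) = exp(3.2995) = 27.1.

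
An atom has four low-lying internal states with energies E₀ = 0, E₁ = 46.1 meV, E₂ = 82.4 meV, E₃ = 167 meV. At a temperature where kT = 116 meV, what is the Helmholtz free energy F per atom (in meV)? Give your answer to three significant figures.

Eᵢ/kT = 0, 0.39741, 0.71034, 1.4397.
Z = Σ e^(−Eᵢ/kT) = e^(−0) + e^(−0.39741) + e^(−0.71034) + e^(−1.4397) = 1.0000 + 0.67206 + 0.49148 + 0.23700 = 2.4005.
F = −kT ln Z = −116 × ln(2.4005) = −116 × 0.87568 = -102 meV.

-102 meV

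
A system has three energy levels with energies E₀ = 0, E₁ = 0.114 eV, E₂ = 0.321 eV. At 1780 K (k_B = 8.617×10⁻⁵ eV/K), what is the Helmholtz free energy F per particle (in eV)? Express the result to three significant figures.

-0.0720 eV

k_BT = 8.617×10⁻⁵ × 1780 K = 0.15338 eV.
Eᵢ/kT = 0, 0.74325, 2.0928.
Z = Σ e^(−Eᵢ/kT) = e^(−0) + e^(−0.74325) + e^(−2.0928) = 1.0000 + 0.47557 + 0.12334 = 1.5989.
F = −kT ln Z = −0.15338 × ln(1.5989) = −0.15338 × 0.46932 = -0.0720 eV.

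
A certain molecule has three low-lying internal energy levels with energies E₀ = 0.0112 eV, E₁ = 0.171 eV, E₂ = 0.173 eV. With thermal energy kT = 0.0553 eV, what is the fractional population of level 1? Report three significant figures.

0.0501

Eᵢ/kT = 0.20253, 3.0922, 3.1284.
Z = Σ e^(−Eᵢ/kT) = e^(−0.20253) + e^(−3.0922) + e^(−3.1284) = 0.81666 + 0.045402 + 0.043788 = 0.90585.
P₁ = e^(−E₁/kT) / Z = 0.045402/0.90585 = 0.0501.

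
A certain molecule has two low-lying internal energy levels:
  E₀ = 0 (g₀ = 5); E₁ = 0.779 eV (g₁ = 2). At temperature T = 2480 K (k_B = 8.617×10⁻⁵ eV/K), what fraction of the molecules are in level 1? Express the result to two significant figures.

0.010

k_BT = 8.617×10⁻⁵ × 2480 K = 0.2137 eV.
Eᵢ/kT = 0, 3.645.
Z = Σ gᵢe^(−Eᵢ/kT) = 5·e^(−0) + 2·e^(−3.645) = 5.000 + 0.05224 = 5.052.
P₁ = g₁ e^(−E₁/kT) / Z = 0.05224/5.052 = 0.010.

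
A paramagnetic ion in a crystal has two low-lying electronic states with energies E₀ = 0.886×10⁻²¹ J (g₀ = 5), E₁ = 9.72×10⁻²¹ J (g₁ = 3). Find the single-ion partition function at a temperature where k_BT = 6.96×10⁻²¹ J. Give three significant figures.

Eᵢ/kT = 0.12730, 1.3966.
Z = Σ gᵢe^(−Eᵢ/kT) = 5·e^(−0.12730) + 3·e^(−1.3966) = 4.4023 + 0.74231 = 5.1446.

Z = 5.14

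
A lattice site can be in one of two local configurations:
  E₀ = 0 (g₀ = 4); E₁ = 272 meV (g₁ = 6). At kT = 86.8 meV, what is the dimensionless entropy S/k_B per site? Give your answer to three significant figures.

1.64

Eᵢ/kT = 0, 3.1336.
Z = Σ gᵢe^(−Eᵢ/kT) = 4·e^(−0) + 6·e^(−3.1336) = 4.0000 + 0.26136 = 4.2614.
⟨E⟩ = Σ EᵢPᵢ = 16.682 meV.
S/k_B = ln Z + ⟨E⟩/kT = ln(4.2614) + 16.682/86.8 = 1.4496 + 0.19219 = 1.64.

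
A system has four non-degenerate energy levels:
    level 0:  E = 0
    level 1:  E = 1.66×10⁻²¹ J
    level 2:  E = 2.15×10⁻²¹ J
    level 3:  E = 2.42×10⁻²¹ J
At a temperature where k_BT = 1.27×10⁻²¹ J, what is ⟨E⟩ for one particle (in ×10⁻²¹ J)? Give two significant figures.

0.75 ×10⁻²¹ J

Eᵢ/kT = 0, 1.307, 1.693, 1.906.
Z = Σ e^(−Eᵢ/kT) = e^(−0) + e^(−1.307) + e^(−1.693) + e^(−1.906) = 1.000 + 0.2706 + 0.1840 + 0.1487 = 1.603.
⟨E⟩ = Σ Eᵢ e^(−Eᵢ/kT) / Z = (0·1.000 + 1.66·0.2706 + 2.15·0.1840 + 2.42·0.1487) / 1.603 = 0.75 ×10⁻²¹ J.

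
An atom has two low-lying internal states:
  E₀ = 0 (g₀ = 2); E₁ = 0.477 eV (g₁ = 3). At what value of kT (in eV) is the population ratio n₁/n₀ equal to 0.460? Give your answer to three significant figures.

0.404 eV

n₁/n₀ = (g₁/g₀) exp[−(E₁−E₀)/kT] = 0.460.
⇒ (E₁−E₀)/kT = ln((3/2)/0.460) = ln(3.2609) = 1.1820.
kT = 0.477 eV / 1.1820 = 0.404 eV.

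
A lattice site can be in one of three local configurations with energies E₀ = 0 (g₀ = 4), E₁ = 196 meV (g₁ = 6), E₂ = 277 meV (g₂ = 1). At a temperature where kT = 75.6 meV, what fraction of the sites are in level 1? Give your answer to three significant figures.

Eᵢ/kT = 0, 2.5926, 3.6640.
Z = Σ gᵢe^(−Eᵢ/kT) = 4·e^(−0) + 6·e^(−2.5926) + 1·e^(−3.6640) = 4.0000 + 0.44895 + 0.025630 = 4.4746.
P₁ = g₁ e^(−E₁/kT) / Z = 0.44895/4.4746 = 0.100.

0.100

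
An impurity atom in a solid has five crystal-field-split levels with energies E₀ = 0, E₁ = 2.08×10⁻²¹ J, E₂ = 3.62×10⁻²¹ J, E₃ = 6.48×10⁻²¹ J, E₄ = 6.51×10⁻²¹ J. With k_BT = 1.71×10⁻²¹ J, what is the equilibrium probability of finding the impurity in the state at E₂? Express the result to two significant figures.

0.082

Eᵢ/kT = 0, 1.216, 2.117, 3.789, 3.807.
Z = Σ e^(−Eᵢ/kT) = e^(−0) + e^(−1.216) + e^(−2.117) + e^(−3.789) + e^(−3.807) = 1.000 + 0.2964 + 0.1204 + 0.02262 + 0.02221 = 1.462.
P₂ = e^(−E₂/kT) / Z = 0.1204/1.462 = 0.082.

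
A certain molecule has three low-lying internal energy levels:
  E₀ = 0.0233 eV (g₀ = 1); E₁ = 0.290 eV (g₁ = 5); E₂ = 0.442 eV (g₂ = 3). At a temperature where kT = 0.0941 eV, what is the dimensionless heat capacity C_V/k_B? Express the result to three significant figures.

Eᵢ/kT = 0.24761, 3.0818, 4.6971.
Z = Σ gᵢe^(−Eᵢ/kT) = 1·e^(−0.24761) + 5·e^(−3.0818) + 3·e^(−4.6971) = 0.78066 + 0.22938 + 0.027365 = 1.0374.
⟨E⟩ = 0.093315 eV, ⟨E²⟩ = 0.024157 eV².
C_V/k_B = (⟨E²⟩ − ⟨E⟩²)/(kT)² = (0.024157 − 0.0087077)/0.0088548 = 1.74.

1.74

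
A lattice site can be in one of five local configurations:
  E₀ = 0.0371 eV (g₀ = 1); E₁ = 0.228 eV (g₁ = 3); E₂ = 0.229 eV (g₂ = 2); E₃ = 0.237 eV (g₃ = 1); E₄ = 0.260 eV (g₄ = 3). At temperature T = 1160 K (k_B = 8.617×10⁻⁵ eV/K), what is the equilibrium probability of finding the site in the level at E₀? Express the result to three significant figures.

0.455

k_BT = 8.617×10⁻⁵ × 1160 K = 0.099957 eV.
Eᵢ/kT = 0.37116, 2.2810, 2.2910, 2.3710, 2.6011.
Z = Σ gᵢe^(−Eᵢ/kT) = 1·e^(−0.37116) + 3·e^(−2.2810) + 2·e^(−2.2910) + 1·e^(−2.3710) + 3·e^(−2.6011) = 0.68993 + 0.30655 + 0.20233 + 0.093387 + 0.22258 = 1.5148.
P₀ = g₀ e^(−E₀/kT) / Z = 0.68993/1.5148 = 0.455.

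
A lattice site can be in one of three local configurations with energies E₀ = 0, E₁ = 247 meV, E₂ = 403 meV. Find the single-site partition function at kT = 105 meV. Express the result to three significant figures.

Z = 1.12

Eᵢ/kT = 0, 2.3524, 3.8381.
Z = Σ e^(−Eᵢ/kT) = e^(−0) + e^(−2.3524) + e^(−3.8381) = 1.0000 + 0.095141 + 0.021534 = 1.1167.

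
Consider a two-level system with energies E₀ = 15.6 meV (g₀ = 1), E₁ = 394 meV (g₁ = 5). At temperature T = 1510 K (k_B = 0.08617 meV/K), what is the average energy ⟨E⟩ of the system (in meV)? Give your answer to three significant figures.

96.7 meV

k_BT = 0.08617 × 1510 K = 130.12 meV.
Eᵢ/kT = 0.11989, 3.0280.
Z = Σ gᵢe^(−Eᵢ/kT) = 1·e^(−0.11989) + 5·e^(−3.0280) = 0.88702 + 0.24206 = 1.1291.
⟨E⟩ = Σ Eᵢ gᵢe^(−Eᵢ/kT) / Z = (15.6·0.88702 + 394·0.24206) / 1.1291 = 96.7 meV.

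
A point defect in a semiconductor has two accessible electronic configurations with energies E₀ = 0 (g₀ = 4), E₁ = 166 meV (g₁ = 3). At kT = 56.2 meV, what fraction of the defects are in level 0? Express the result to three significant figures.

Eᵢ/kT = 0, 2.9537.
Z = Σ gᵢe^(−Eᵢ/kT) = 4·e^(−0) + 3·e^(−2.9537) = 4.0000 + 0.15644 = 4.1564.
P₀ = g₀ e^(−E₀/kT) / Z = 4.0000/4.1564 = 0.962.

0.962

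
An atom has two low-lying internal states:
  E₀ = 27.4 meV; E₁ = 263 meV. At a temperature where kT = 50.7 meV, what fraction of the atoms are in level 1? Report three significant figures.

Eᵢ/kT = 0.54043, 5.1874.
Z = Σ e^(−Eᵢ/kT) = e^(−0.54043) + e^(−5.1874) = 0.58250 + 0.0055865 = 0.58809.
P₁ = e^(−E₁/kT) / Z = 0.0055865/0.58809 = 0.00950.

0.00950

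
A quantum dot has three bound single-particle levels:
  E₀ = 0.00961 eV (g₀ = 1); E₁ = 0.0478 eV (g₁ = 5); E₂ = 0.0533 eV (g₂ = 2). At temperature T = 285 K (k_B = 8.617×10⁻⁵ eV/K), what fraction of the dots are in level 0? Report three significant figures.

0.418

k_BT = 8.617×10⁻⁵ × 285 K = 0.024558 eV.
Eᵢ/kT = 0.39132, 1.9464, 2.1704.
Z = Σ gᵢe^(−Eᵢ/kT) = 1·e^(−0.39132) + 5·e^(−1.9464) + 2·e^(−2.1704) = 0.67616 + 0.71394 + 0.22826 = 1.6184.
P₀ = g₀ e^(−E₀/kT) / Z = 0.67616/1.6184 = 0.418.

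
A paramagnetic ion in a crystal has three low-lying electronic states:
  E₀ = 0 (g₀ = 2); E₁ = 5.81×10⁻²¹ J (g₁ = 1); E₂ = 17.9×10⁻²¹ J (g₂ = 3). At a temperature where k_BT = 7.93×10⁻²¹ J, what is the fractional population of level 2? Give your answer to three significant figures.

Eᵢ/kT = 0, 0.73266, 2.2573.
Z = Σ gᵢe^(−Eᵢ/kT) = 2·e^(−0) + 1·e^(−0.73266) + 3·e^(−2.2573) = 2.0000 + 0.48063 + 0.31390 = 2.7945.
P₂ = g₂ e^(−E₂/kT) / Z = 0.31390/2.7945 = 0.112.

0.112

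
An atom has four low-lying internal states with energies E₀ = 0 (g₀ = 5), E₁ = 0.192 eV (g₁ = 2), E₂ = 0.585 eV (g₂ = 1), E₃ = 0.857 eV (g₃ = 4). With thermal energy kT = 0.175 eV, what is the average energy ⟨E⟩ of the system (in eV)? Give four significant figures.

Eᵢ/kT = 0, 1.09714, 3.34286, 4.89714.
Z = Σ gᵢe^(−Eᵢ/kT) = 5·e^(−0) + 2·e^(−1.09714) + 1·e^(−3.34286) + 4·e^(−4.89714) = 5.00000 + 0.667649 + 0.0353358 + 0.0298716 = 5.73286.
⟨E⟩ = Σ Eᵢ gᵢe^(−Eᵢ/kT) / Z = (0·5.00000 + 0.192·0.667649 + 0.585·0.0353358 + 0.857·0.0298716) / 5.73286 = 0.03043 eV.

0.03043 eV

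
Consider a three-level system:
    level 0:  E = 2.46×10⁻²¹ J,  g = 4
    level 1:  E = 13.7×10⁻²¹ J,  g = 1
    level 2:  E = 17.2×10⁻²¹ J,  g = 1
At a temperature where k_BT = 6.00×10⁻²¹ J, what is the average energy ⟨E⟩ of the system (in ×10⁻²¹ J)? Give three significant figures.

3.17 ×10⁻²¹ J

Eᵢ/kT = 0.41000, 2.2833, 2.8667.
Z = Σ gᵢe^(−Eᵢ/kT) = 4·e^(−0.41000) + 1·e^(−2.2833) + 1·e^(−2.8667) = 2.6546 + 0.10195 + 0.056886 = 2.8134.
⟨E⟩ = Σ Eᵢ gᵢe^(−Eᵢ/kT) / Z = (2.46·2.6546 + 13.7·0.10195 + 17.2·0.056886) / 2.8134 = 3.17 ×10⁻²¹ J.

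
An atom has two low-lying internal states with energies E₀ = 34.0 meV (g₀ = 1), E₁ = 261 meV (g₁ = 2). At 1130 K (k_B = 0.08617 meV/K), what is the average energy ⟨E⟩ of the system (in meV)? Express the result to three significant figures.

70.9 meV

k_BT = 0.08617 × 1130 K = 97.372 meV.
Eᵢ/kT = 0.34918, 2.6804.
Z = Σ gᵢe^(−Eᵢ/kT) = 1·e^(−0.34918) + 2·e^(−2.6804) = 0.70527 + 0.13707 = 0.84234.
⟨E⟩ = Σ Eᵢ gᵢe^(−Eᵢ/kT) / Z = (34.0·0.70527 + 261·0.13707) / 0.84234 = 70.9 meV.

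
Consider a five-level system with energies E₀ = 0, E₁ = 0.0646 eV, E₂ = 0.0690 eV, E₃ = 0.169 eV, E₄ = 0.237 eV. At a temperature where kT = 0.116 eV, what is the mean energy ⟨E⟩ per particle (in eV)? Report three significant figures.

0.0584 eV

Eᵢ/kT = 0, 0.55690, 0.59483, 1.4569, 2.0431.
Z = Σ e^(−Eᵢ/kT) = e^(−0) + e^(−0.55690) + e^(−0.59483) + e^(−1.4569) + e^(−2.0431) = 1.0000 + 0.57298 + 0.55166 + 0.23296 + 0.12963 = 2.4872.
⟨E⟩ = Σ Eᵢ e^(−Eᵢ/kT) / Z = (0·1.0000 + 0.0646·0.57298 + 0.0690·0.55166 + 0.169·0.23296 + 0.237·0.12963) / 2.4872 = 0.0584 eV.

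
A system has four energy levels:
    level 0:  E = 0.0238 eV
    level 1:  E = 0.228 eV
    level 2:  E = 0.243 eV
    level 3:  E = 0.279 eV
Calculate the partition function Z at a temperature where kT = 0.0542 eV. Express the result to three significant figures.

Z = 0.677

Eᵢ/kT = 0.43911, 4.2066, 4.4834, 5.1476.
Z = Σ e^(−Eᵢ/kT) = e^(−0.43911) + e^(−4.2066) + e^(−4.4834) + e^(−5.1476) = 0.64461 + 0.014897 + 0.011295 + 0.0058133 = 0.67662.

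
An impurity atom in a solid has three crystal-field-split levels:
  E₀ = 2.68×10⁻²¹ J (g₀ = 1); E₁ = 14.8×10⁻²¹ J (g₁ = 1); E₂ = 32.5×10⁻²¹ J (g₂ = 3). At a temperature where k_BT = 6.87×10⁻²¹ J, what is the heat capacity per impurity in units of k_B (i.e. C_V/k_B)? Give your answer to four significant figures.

Eᵢ/kT = 0.390102, 2.15429, 4.73071.
Z = Σ gᵢe^(−Eᵢ/kT) = 1·e^(−0.390102) + 1·e^(−2.15429) + 3·e^(−4.73071) = 0.676988 + 0.115986 + 0.0264606 = 0.819435.
⟨E⟩ = 5.35844, ⟨E²⟩ = 71.0453.
C_V/k_B = (⟨E²⟩ − ⟨E⟩²)/(kT)² = (71.0453 − 28.7129)/47.1969 = 0.8969.

0.8969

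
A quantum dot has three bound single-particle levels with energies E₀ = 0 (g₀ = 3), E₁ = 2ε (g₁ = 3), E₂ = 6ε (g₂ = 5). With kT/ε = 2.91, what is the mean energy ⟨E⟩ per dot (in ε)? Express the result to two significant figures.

Eᵢ/kT = 0, 0.6873, 2.062.
Z = Σ gᵢe^(−Eᵢ/kT) = 3·e^(−0) + 3·e^(−0.6873) + 5·e^(−2.062) = 3.000 + 1.509 + 0.6360 = 5.145.
⟨E⟩ = Σ Eᵢ gᵢe^(−Eᵢ/kT) / Z = (0·3.000 + 2·1.509 + 6·0.6360) / 5.145 = 1.3 ε.

1.3 ε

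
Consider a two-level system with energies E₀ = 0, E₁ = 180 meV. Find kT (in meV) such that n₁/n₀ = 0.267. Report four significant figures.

136.3 meV

n₁/n₀ = exp[−(E₁−E₀)/kT] = 0.267.
⇒ (E₁−E₀)/kT = ln(1/0.267) = ln(3.74532) = 1.32051.
kT = 180 meV / 1.32051 = 136.3 meV.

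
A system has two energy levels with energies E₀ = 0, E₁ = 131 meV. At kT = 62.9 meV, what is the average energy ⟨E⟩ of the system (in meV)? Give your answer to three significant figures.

Eᵢ/kT = 0, 2.0827.
Z = Σ e^(−Eᵢ/kT) = e^(−0) + e^(−2.0827) = 1.0000 + 0.12459 = 1.1246.
⟨E⟩ = Σ Eᵢ e^(−Eᵢ/kT) / Z = (0·1.0000 + 131·0.12459) / 1.1246 = 14.5 meV.

14.5 meV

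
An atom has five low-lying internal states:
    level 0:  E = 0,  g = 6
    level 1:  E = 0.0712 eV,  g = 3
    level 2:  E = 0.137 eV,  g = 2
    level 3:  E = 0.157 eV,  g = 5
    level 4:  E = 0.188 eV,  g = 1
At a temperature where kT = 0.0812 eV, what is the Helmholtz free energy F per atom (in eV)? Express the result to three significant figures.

Eᵢ/kT = 0, 0.87685, 1.6872, 1.9335, 2.3153.
Z = Σ gᵢe^(−Eᵢ/kT) = 6·e^(−0) + 3·e^(−0.87685) + 2·e^(−1.6872) + 5·e^(−1.9335) + 1·e^(−2.3153) = 6.0000 + 1.2483 + 0.37007 + 0.72321 + 0.098737 = 8.4403.
F = −kT ln Z = −0.0812 × ln(8.4403) = −0.0812 × 2.1330 = -0.173 eV.

-0.173 eV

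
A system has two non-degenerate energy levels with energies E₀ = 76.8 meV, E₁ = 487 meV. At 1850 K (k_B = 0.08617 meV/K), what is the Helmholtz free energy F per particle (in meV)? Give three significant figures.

k_BT = 0.08617 × 1850 K = 159.41 meV.
Eᵢ/kT = 0.48178, 3.0550.
Z = Σ e^(−Eᵢ/kT) = e^(−0.48178) + e^(−3.0550) = 0.61768 + 0.047123 = 0.66480.
F = −kT ln Z = −159.41 × ln(0.66480) = −159.41 × -0.40827 = 65.1 meV.

65.1 meV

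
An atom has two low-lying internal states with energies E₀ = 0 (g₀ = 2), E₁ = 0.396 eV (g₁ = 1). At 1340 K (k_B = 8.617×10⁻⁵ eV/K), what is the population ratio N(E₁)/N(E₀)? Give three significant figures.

0.0162

k_BT = 8.617×10⁻⁵ × 1340 K = 0.11547 eV.
n₁/n₀ = (g₁/g₀) exp[−(E₁−E₀)/kT] = (1/2) × exp(−(0.396 eV)/(0.11547 eV)) = (1/2) × exp(-3.4295) = 0.0162.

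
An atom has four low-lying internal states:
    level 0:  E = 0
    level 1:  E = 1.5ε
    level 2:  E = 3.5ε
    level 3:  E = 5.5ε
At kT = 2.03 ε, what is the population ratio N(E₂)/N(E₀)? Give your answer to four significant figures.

0.1783

n₂/n₀ = exp[−(E₂−E₀)/kT] = exp(−(3.5ε)/(2.03ε)) = exp(-1.72414) = 0.1783.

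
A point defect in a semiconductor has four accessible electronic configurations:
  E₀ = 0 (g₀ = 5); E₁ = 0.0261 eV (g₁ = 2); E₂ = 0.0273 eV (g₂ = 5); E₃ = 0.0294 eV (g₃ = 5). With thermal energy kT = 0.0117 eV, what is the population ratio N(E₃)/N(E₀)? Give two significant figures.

0.081

n₃/n₀ = (g₃/g₀) exp[−(E₃−E₀)/kT] = (5/5) × exp(−(0.0294 eV)/(0.0117 eV)) = (5/5) × exp(-2.513) = 0.081.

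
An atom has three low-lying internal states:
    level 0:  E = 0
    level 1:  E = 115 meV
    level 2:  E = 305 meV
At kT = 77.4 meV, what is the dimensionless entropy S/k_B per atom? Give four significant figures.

0.5512

Eᵢ/kT = 0, 1.48579, 3.94057.
Z = Σ e^(−Eᵢ/kT) = e^(−0) + e^(−1.48579) + e^(−3.94057) = 1.00000 + 0.226323 + 0.0194371 = 1.24576.
⟨E⟩ = Σ EᵢPᵢ = 25.6514 meV.
S/k_B = ln Z + ⟨E⟩/kT = ln(1.24576) + 25.6514/77.4 = 0.219746 + 0.331413 = 0.5512.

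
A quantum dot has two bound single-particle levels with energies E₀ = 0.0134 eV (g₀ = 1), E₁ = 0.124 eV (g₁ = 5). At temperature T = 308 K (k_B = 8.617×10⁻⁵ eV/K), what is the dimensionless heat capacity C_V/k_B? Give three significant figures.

1.16

k_BT = 8.617×10⁻⁵ × 308 K = 0.026540 eV.
Eᵢ/kT = 0.50490, 4.6722.
Z = Σ gᵢe^(−Eᵢ/kT) = 1·e^(−0.50490) + 5·e^(−4.6722) = 0.60357 + 0.046758 = 0.65033.
⟨E⟩ = 0.021352 eV, ⟨E²⟩ = 0.0012722 eV².
C_V/k_B = (⟨E²⟩ − ⟨E⟩²)/(kT)² = (0.0012722 − 0.00045591)/0.00070437 = 1.16.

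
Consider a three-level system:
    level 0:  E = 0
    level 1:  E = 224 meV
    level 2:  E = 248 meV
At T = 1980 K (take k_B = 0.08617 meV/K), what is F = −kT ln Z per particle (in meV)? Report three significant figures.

k_BT = 0.08617 × 1980 K = 170.62 meV.
Eᵢ/kT = 0, 1.3129, 1.4535.
Z = Σ e^(−Eᵢ/kT) = e^(−0) + e^(−1.3129) + e^(−1.4535) = 1.0000 + 0.26904 + 0.23375 = 1.5028.
F = −kT ln Z = −170.62 × ln(1.5028) = −170.62 × 0.40733 = -69.5 meV.

-69.5 meV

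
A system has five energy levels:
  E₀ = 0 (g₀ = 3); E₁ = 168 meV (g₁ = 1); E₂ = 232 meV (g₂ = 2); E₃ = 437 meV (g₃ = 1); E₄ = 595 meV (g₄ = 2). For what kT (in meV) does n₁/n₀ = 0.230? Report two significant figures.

n₁/n₀ = (g₁/g₀) exp[−(E₁−E₀)/kT] = 0.230.
⇒ (E₁−E₀)/kT = ln((1/3)/0.230) = ln(1.449) = 0.3709.
kT = 168 meV / 0.3709 = 450 meV.

450 meV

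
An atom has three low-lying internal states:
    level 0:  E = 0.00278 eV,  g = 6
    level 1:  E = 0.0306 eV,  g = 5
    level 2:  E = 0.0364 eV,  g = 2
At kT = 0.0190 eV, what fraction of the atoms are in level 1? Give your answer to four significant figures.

0.1542

Eᵢ/kT = 0.146316, 1.61053, 1.91579.
Z = Σ gᵢe^(−Eᵢ/kT) = 6·e^(−0.146316) + 5·e^(−1.61053) + 2·e^(−1.91579) = 5.18331 + 0.998909 + 0.294451 = 6.47667.
P₁ = g₁ e^(−E₁/kT) / Z = 0.998909/6.47667 = 0.1542.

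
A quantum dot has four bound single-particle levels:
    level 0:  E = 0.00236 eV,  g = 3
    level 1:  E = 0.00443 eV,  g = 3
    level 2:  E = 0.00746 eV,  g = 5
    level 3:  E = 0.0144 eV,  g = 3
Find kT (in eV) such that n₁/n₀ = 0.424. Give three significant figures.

n₁/n₀ = (g₁/g₀) exp[−(E₁−E₀)/kT] = 0.424.
⇒ (E₁−E₀)/kT = ln((3/3)/0.424) = ln(2.3585) = 0.85803.
kT = 0.00207 eV / 0.85803 = 0.00241 eV.

0.00241 eV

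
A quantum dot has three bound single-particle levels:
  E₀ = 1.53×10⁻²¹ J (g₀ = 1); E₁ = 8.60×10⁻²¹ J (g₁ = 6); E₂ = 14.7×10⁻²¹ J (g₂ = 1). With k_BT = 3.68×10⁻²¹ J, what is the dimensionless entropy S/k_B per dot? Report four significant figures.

1.583

Eᵢ/kT = 0.415761, 2.33696, 3.99457.
Z = Σ gᵢe^(−Eᵢ/kT) = 1·e^(−0.415761) + 6·e^(−2.33696) + 1·e^(−3.99457) = 0.659838 + 0.579726 + 0.0184154 = 1.25798.
⟨E⟩ = Σ EᵢPᵢ = 4.98092 ×10⁻²¹ J.
S/k_B = ln Z + ⟨E⟩/kT = ln(1.25798) + 4.98092/3.68 = 0.229507 + 1.35351 = 1.583.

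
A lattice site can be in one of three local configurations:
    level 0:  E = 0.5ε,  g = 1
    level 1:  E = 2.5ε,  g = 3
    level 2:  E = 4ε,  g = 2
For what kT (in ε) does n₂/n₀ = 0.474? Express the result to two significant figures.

n₂/n₀ = (g₂/g₀) exp[−(E₂−E₀)/kT] = 0.474.
⇒ (E₂−E₀)/kT = ln((2/1)/0.474) = ln(4.219) = 1.440.
kT = 3.5ε / 1.440 = 2.4 ε.

2.4 ε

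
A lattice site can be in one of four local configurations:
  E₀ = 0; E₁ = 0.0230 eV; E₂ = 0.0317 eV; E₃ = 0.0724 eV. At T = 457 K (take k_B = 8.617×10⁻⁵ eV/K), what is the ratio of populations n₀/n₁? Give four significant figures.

k_BT = 8.617×10⁻⁵ × 457 K = 0.0393797 eV.
n₀/n₁ = exp[−(E₀−E₁)/kT] = exp(−(-0.0230 eV)/(0.0393797 eV)) = exp(0.584057) = 1.793.

1.793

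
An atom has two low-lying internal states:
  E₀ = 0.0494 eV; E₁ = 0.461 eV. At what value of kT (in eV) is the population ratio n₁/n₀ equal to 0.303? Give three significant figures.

0.345 eV

n₁/n₀ = exp[−(E₁−E₀)/kT] = 0.303.
⇒ (E₁−E₀)/kT = ln(1/0.303) = ln(3.3003) = 1.1940.
kT = 0.4116 eV / 1.1940 = 0.345 eV.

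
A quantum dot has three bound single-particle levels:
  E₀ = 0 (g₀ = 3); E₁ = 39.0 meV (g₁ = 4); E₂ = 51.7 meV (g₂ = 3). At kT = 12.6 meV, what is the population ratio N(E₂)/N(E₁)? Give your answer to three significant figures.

0.274

n₂/n₁ = (g₂/g₁) exp[−(E₂−E₁)/kT] = (3/4) × exp(−(12.7 meV)/(12.6 meV)) = (3/4) × exp(-1.0079) = 0.274.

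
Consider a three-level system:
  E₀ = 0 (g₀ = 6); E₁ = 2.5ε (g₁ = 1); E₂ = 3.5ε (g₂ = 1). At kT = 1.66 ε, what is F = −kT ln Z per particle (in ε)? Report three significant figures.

Eᵢ/kT = 0, 1.5060, 2.1084.
Z = Σ gᵢe^(−Eᵢ/kT) = 6·e^(−0) + 1·e^(−1.5060) + 1·e^(−2.1084) = 6.0000 + 0.22180 + 0.12143 = 6.3432.
F = −kT ln Z = −1.66 × ln(6.3432) = −1.66 × 1.8474 = -3.07 ε.

-3.07 ε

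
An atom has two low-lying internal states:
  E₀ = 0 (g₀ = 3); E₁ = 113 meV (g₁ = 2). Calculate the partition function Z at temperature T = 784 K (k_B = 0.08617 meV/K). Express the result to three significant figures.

Z = 3.38

k_BT = 0.08617 × 784 K = 67.557 meV.
Eᵢ/kT = 0, 1.6727.
Z = Σ gᵢe^(−Eᵢ/kT) = 3·e^(−0) + 2·e^(−1.6727) = 3.0000 + 0.37548 = 3.3755.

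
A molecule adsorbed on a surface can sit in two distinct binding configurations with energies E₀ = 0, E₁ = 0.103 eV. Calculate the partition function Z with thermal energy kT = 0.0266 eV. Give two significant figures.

Z = 1.0

Eᵢ/kT = 0, 3.872.
Z = Σ e^(−Eᵢ/kT) = e^(−0) + e^(−3.872) = 1.000 + 0.02082 = 1.021.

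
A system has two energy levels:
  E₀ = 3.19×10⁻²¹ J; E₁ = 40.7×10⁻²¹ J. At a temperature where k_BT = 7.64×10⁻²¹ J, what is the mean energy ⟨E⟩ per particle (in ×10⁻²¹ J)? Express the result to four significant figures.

3.465 ×10⁻²¹ J

Eᵢ/kT = 0.417539, 5.32723.
Z = Σ e^(−Eᵢ/kT) = e^(−0.417539) + e^(−5.32723) = 0.658666 + 0.00485751 = 0.663524.
⟨E⟩ = Σ Eᵢ e^(−Eᵢ/kT) / Z = (3.19·0.658666 + 40.7·0.00485751) / 0.663524 = 3.465 ×10⁻²¹ J.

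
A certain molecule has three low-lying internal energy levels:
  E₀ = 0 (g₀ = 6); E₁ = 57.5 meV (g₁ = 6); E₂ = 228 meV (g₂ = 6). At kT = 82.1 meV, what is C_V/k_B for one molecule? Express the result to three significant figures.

0.353

Eᵢ/kT = 0, 0.70037, 2.7771.
Z = Σ gᵢe^(−Eᵢ/kT) = 6·e^(−0) + 6·e^(−0.70037) + 6·e^(−2.7771) = 6.0000 + 2.9784 + 0.37331 = 9.3517.
⟨E⟩ = 27.415 meV, ⟨E²⟩ = 3128.1 meV².
C_V/k_B = (⟨E²⟩ − ⟨E⟩²)/(kT)² = (3128.1 − 751.58)/6740.4 = 0.353.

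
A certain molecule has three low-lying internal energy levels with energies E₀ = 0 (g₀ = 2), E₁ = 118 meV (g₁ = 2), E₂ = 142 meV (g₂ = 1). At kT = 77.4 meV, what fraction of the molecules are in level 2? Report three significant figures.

0.0615

Eᵢ/kT = 0, 1.5245, 1.8346.
Z = Σ gᵢe^(−Eᵢ/kT) = 2·e^(−0) + 2·e^(−1.5245) + 1·e^(−1.8346) = 2.0000 + 0.43546 + 0.15968 = 2.5951.
P₂ = g₂ e^(−E₂/kT) / Z = 0.15968/2.5951 = 0.0615.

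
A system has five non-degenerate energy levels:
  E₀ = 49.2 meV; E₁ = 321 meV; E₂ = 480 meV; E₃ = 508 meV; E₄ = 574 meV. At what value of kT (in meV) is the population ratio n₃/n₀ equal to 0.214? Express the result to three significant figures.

n₃/n₀ = exp[−(E₃−E₀)/kT] = 0.214.
⇒ (E₃−E₀)/kT = ln(1/0.214) = ln(4.6729) = 1.5418.
kT = 458.8 meV / 1.5418 = 298 meV.

298 meV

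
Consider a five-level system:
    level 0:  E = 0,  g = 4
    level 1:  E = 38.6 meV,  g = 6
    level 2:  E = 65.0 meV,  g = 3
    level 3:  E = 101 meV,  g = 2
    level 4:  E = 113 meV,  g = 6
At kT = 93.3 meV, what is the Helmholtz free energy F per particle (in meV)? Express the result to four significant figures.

Eᵢ/kT = 0, 0.413719, 0.696677, 1.08253, 1.21115.
Z = Σ gᵢe^(−Eᵢ/kT) = 4·e^(−0) + 6·e^(−0.413719) + 3·e^(−0.696677) + 2·e^(−1.08253) + 6·e^(−1.21115) = 4.00000 + 3.96712 + 1.49471 + 0.677475 + 1.78713 = 11.9264.
F = −kT ln Z = −93.3 × ln(11.9264) = −93.3 × 2.47875 = -231.3 meV.

-231.3 meV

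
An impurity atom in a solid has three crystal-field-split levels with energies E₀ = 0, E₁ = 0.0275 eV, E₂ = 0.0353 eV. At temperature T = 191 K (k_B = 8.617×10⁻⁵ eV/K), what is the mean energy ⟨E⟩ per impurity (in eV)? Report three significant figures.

k_BT = 8.617×10⁻⁵ × 191 K = 0.016458 eV.
Eᵢ/kT = 0, 1.6709, 2.1449.
Z = Σ e^(−Eᵢ/kT) = e^(−0) + e^(−1.6709) + e^(−2.1449) = 1.0000 + 0.18808 + 0.11708 = 1.3052.
⟨E⟩ = Σ Eᵢ e^(−Eᵢ/kT) / Z = (0·1.0000 + 0.0275·0.18808 + 0.0353·0.11708) / 1.3052 = 0.00713 eV.

0.00713 eV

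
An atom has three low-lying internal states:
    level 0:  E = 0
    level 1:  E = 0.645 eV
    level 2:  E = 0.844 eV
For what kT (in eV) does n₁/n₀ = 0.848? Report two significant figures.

3.9 eV

n₁/n₀ = exp[−(E₁−E₀)/kT] = 0.848.
⇒ (E₁−E₀)/kT = ln(1/0.848) = ln(1.179) = 0.1647.
kT = 0.645 eV / 0.1647 = 3.9 eV.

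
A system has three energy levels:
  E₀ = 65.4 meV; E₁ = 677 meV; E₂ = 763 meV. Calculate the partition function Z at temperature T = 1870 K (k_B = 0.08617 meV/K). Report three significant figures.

Z = 0.690

k_BT = 0.08617 × 1870 K = 161.14 meV.
Eᵢ/kT = 0.40586, 4.2013, 4.7350.
Z = Σ e^(−Eᵢ/kT) = e^(−0.40586) + e^(−4.2013) + e^(−4.7350) = 0.66640 + 0.014976 + 0.0087824 = 0.69016.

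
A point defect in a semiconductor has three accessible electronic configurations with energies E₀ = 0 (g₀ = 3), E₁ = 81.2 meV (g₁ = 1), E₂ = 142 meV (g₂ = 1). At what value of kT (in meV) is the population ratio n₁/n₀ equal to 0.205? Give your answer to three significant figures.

n₁/n₀ = (g₁/g₀) exp[−(E₁−E₀)/kT] = 0.205.
⇒ (E₁−E₀)/kT = ln((1/3)/0.205) = ln(1.6260) = 0.48612.
kT = 81.2 meV / 0.48612 = 167 meV.

167 meV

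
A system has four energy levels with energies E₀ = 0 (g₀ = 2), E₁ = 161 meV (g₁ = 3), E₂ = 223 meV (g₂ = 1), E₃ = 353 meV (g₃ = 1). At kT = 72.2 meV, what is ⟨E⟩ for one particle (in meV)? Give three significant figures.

Eᵢ/kT = 0, 2.2299, 3.0886, 4.8892.
Z = Σ gᵢe^(−Eᵢ/kT) = 2·e^(−0) + 3·e^(−2.2299) + 1·e^(−3.0886) + 1·e^(−4.8892) = 2.0000 + 0.32262 + 0.045566 + 0.0075274 = 2.3757.
⟨E⟩ = Σ Eᵢ gᵢe^(−Eᵢ/kT) / Z = (0·2.0000 + 161·0.32262 + 223·0.045566 + 353·0.0075274) / 2.3757 = 27.3 meV.

27.3 meV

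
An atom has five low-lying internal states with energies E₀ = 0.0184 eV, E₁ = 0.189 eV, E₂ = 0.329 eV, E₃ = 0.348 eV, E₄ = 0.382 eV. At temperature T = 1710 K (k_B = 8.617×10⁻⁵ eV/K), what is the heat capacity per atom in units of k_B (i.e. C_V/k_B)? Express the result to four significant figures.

0.8055

k_BT = 8.617×10⁻⁵ × 1710 K = 0.147351 eV.
Eᵢ/kT = 0.124872, 1.28265, 2.23276, 2.36171, 2.59245.
Z = Σ e^(−Eᵢ/kT) = e^(−0.124872) + e^(−1.28265) + e^(−2.23276) + e^(−2.36171) + e^(−2.59245) = 0.882610 + 0.277301 + 0.107232 + 0.0942589 + 0.0748365 = 1.43624.
⟨E⟩ = 0.115105 eV, ⟨E²⟩ = 0.0307377 eV².
C_V/k_B = (⟨E²⟩ − ⟨E⟩²)/(kT)² = (0.0307377 − 0.0132492)/0.0217123 = 0.8055.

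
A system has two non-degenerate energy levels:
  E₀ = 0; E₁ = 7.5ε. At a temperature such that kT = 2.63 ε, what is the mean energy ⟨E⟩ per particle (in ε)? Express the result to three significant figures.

Eᵢ/kT = 0, 2.8517.
Z = Σ e^(−Eᵢ/kT) = e^(−0) + e^(−2.8517) = 1.0000 + 0.057746 = 1.0577.
⟨E⟩ = Σ Eᵢ e^(−Eᵢ/kT) / Z = (0·1.0000 + 7.5·0.057746) / 1.0577 = 0.409 ε.

0.409 ε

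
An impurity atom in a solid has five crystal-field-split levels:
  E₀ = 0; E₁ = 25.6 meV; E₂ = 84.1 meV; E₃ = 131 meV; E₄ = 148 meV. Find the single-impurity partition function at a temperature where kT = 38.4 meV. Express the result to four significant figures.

Eᵢ/kT = 0, 0.666667, 2.19010, 3.41146, 3.85417.
Z = Σ e^(−Eᵢ/kT) = e^(−0) + e^(−0.666667) + e^(−2.19010) + e^(−3.41146) + e^(−3.85417) = 1.00000 + 0.513417 + 0.111906 + 0.0329930 + 0.0211912 = 1.67951.

Z = 1.680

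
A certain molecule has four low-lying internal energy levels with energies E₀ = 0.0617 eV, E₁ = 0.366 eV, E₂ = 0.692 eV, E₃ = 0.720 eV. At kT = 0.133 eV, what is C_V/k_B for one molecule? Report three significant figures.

Eᵢ/kT = 0.46391, 2.7519, 5.2030, 5.4135.
Z = Σ e^(−Eᵢ/kT) = e^(−0.46391) + e^(−2.7519) + e^(−5.2030) + e^(−5.4135) = 0.62882 + 0.063807 + 0.0055000 + 0.0044560 = 0.70258.
⟨E⟩ = 0.098446 eV, ⟨E²⟩ = 0.022609 eV².
C_V/k_B = (⟨E²⟩ − ⟨E⟩²)/(kT)² = (0.022609 − 0.0096916)/0.017689 = 0.730.

0.730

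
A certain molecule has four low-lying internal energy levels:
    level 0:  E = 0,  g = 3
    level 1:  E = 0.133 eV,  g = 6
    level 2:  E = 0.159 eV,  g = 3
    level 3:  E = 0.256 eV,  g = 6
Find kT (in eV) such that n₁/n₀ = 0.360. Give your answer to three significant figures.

0.0776 eV

n₁/n₀ = (g₁/g₀) exp[−(E₁−E₀)/kT] = 0.360.
⇒ (E₁−E₀)/kT = ln((6/3)/0.360) = ln(5.5556) = 1.7148.
kT = 0.133 eV / 1.7148 = 0.0776 eV.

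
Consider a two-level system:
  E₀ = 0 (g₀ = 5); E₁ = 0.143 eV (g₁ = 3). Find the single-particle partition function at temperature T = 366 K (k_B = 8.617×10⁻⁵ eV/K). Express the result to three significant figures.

Z = 5.03

k_BT = 8.617×10⁻⁵ × 366 K = 0.031538 eV.
Eᵢ/kT = 0, 4.5342.
Z = Σ gᵢe^(−Eᵢ/kT) = 5·e^(−0) + 3·e^(−4.5342) = 5.0000 + 0.032206 = 5.0322.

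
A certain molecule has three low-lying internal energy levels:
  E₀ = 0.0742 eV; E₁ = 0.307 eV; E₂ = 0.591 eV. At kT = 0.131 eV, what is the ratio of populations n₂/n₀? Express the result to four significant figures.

0.01935

n₂/n₀ = exp[−(E₂−E₀)/kT] = exp(−(0.5168 eV)/(0.131 eV)) = exp(-3.94504) = 0.01935.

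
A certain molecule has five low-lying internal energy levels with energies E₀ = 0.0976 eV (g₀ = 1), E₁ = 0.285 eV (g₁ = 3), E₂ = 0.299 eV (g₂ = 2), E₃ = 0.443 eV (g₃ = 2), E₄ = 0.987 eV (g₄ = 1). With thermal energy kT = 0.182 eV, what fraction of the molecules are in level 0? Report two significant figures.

0.33

Eᵢ/kT = 0.5363, 1.566, 1.643, 2.434, 5.423.
Z = Σ gᵢe^(−Eᵢ/kT) = 1·e^(−0.5363) + 3·e^(−1.566) + 2·e^(−1.643) + 2·e^(−2.434) + 1·e^(−5.423) = 0.5849 + 0.6266 + 0.3868 + 0.1754 + 0.004414 = 1.778.
P₀ = g₀ e^(−E₀/kT) / Z = 0.5849/1.778 = 0.33.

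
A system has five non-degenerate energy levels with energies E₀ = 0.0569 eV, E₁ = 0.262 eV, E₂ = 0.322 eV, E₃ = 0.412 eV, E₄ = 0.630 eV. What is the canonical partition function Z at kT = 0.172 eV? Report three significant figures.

Z = 1.21

Eᵢ/kT = 0.33081, 1.5233, 1.8721, 2.3953, 3.6628.
Z = Σ e^(−Eᵢ/kT) = e^(−0.33081) + e^(−1.5233) + e^(−1.8721) + e^(−2.3953) + e^(−3.6628) = 0.71834 + 0.21799 + 0.15380 + 0.091145 + 0.025661 = 1.2069.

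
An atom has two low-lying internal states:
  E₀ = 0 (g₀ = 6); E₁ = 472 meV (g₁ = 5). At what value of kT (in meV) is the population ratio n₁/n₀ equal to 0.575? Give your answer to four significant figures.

1272 meV

n₁/n₀ = (g₁/g₀) exp[−(E₁−E₀)/kT] = 0.575.
⇒ (E₁−E₀)/kT = ln((5/6)/0.575) = ln(1.44928) = 0.371067.
kT = 472 meV / 0.371067 = 1272 meV.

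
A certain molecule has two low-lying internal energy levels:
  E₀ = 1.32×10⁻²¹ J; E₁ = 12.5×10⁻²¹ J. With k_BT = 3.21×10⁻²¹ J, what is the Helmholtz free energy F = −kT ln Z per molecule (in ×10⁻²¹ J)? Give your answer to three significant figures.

1.22 ×10⁻²¹ J

Eᵢ/kT = 0.41121, 3.8941.
Z = Σ e^(−Eᵢ/kT) = e^(−0.41121) + e^(−3.8941) = 0.66285 + 0.020362 = 0.68321.
F = −kT ln Z = −3.21 × ln(0.68321) = −3.21 × -0.38095 = 1.22 ×10⁻²¹ J.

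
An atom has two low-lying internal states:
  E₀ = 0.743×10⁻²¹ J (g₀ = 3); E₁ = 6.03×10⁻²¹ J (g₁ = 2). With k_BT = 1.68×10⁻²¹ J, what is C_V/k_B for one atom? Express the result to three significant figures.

Eᵢ/kT = 0.44226, 3.5893.
Z = Σ gᵢe^(−Eᵢ/kT) = 3·e^(−0.44226) + 2·e^(−3.5893) = 1.9277 + 0.055235 = 1.9829.
⟨E⟩ = 0.89029, ⟨E²⟩ = 1.5495.
C_V/k_B = (⟨E²⟩ − ⟨E⟩²)/(kT)² = (1.5495 − 0.79262)/2.8224 = 0.268.

0.268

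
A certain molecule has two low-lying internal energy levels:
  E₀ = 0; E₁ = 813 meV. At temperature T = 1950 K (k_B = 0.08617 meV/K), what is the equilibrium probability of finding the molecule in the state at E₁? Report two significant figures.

0.0079

k_BT = 0.08617 × 1950 K = 168.0 meV.
Eᵢ/kT = 0, 4.839.
Z = Σ e^(−Eᵢ/kT) = e^(−0) + e^(−4.839) = 1.000 + 0.007915 = 1.008.
P₁ = e^(−E₁/kT) / Z = 0.007915/1.008 = 0.0079.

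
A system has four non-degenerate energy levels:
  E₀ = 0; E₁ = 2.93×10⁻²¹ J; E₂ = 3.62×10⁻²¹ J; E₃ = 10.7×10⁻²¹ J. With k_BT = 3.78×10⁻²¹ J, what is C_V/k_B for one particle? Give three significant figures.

Eᵢ/kT = 0, 0.77513, 0.95767, 2.8307.
Z = Σ e^(−Eᵢ/kT) = e^(−0) + e^(−0.77513) + e^(−0.95767) + e^(−2.8307) = 1.0000 + 0.46064 + 0.38379 + 0.058972 = 1.9034.
⟨E⟩ = 1.7705, ⟨E²⟩ = 8.2671.
C_V/k_B = (⟨E²⟩ − ⟨E⟩²)/(kT)² = (8.2671 − 3.1347)/14.288 = 0.359.

0.359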